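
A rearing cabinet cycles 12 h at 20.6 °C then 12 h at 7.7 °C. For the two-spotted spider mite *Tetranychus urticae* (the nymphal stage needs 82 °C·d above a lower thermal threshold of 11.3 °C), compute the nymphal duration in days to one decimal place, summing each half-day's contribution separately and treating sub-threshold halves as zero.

17.6 days

Day half: max(0, 20.6 − 11.3) × 0.5 = 9.3 × 0.5 = 4.65 DD.
Night half: max(0, 7.7 − 11.3) × 0.5 = 0.0 × 0.5 = 0.00 DD.
Per 24 h: 4.65 DD/day.
Duration = 82 / 4.65 = 17.634 ≈ 17.6 days.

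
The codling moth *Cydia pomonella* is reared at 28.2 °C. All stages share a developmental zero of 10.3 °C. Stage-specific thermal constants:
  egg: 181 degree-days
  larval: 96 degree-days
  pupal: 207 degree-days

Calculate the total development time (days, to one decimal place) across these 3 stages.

27.0 days

Daily accumulation at 28.2 °C = 28.2 − 10.3 = 17.9 DD/day.
Total K = 181 + 96 + 207 = 484 DD.
Total duration = 484 / 17.9 = 27.039 ≈ 27.0 days.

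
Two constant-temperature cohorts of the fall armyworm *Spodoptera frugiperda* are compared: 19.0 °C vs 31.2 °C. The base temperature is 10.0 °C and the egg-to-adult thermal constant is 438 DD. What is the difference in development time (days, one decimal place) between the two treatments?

At 19.0 °C: 438 / (19.0 − 10.0) = 438 / 9.0 = 48.667 d.
At 31.2 °C: 438 / (31.2 − 10.0) = 438 / 21.2 = 20.660 d.
Difference = |48.667 − 20.660| = 28.006 ≈ 28.0 days.

28.0 days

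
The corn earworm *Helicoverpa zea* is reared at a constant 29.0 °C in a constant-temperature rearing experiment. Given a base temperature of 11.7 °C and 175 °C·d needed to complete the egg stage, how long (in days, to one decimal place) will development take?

Daily accumulation = 29.0 − 11.7 = 17.3 DD/day.
Duration = 175 / 17.3 = 10.116 ≈ 10.1 days.

10.1 days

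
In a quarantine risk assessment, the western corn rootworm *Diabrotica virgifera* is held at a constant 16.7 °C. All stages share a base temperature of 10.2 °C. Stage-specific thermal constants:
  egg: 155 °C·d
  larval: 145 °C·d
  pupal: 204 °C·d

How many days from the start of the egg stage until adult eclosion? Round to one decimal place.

Daily accumulation at 16.7 °C = 16.7 − 10.2 = 6.5 DD/day.
Total K = 155 + 145 + 204 = 504 DD.
Total duration = 504 / 6.5 = 77.538 ≈ 77.5 days.

77.5 days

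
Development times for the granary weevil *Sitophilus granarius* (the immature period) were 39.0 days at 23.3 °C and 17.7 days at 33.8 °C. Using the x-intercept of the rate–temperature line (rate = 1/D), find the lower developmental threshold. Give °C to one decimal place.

14.6 °C

Equal thermal constants: D₁(T₁ − T_b) = D₂(T₂ − T_b).
39.0·(23.3 − T_b) = 17.7·(33.8 − T_b)
T_b = (39.0·23.3 − 17.7·33.8) / (39.0 − 17.7) = 310.44 / 21.3 = 14.575 °C ≈ 14.6 °C.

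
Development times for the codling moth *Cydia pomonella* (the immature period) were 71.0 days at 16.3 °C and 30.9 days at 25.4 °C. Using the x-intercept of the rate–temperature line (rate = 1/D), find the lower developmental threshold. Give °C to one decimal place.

9.3 °C

Under the model K = D·(T − T_b), so D₁·(T₁ − T_b) = D₂·(T₂ − T_b).
71.0·(16.3 − T_b) = 30.9·(25.4 − T_b)
T_b = (71.0·16.3 − 30.9·25.4) / (71.0 − 30.9) = 372.44 / 40.1 = 9.288 °C ≈ 9.3 °C.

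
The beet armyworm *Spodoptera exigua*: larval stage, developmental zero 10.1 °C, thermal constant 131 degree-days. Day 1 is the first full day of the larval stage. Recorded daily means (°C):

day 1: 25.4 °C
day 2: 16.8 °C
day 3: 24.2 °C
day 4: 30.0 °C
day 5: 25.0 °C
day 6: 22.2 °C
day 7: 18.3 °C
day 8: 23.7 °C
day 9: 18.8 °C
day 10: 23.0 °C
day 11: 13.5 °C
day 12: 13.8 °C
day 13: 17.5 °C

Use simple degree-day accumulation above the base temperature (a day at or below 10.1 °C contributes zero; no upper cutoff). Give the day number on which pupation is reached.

Daily DD above 10.1 °C: 15.3, 6.7, 14.1, 19.9, 14.9, 12.1, 8.2, 13.6, 8.7, 12.9, 3.4, 3.7, 7.4.
Cumulative: 15.3, 22.0, 36.1, 56.0, 70.9, 83.0, 91.2, 104.8, 113.5, 126.4, 129.8, 133.5, 140.9.
The total first reaches 131 DD on day 12.

day 12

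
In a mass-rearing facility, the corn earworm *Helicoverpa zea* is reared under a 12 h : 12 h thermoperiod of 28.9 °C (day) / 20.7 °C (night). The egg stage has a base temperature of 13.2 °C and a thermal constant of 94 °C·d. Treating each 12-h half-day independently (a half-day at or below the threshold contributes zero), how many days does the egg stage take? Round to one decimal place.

8.1 days

Day half: max(0, 28.9 − 13.2) × 0.5 = 15.7 × 0.5 = 7.85 DD.
Night half: max(0, 20.7 − 13.2) × 0.5 = 7.5 × 0.5 = 3.75 DD.
Per 24 h: 11.60 DD/day.
Duration = 94 / 11.60 = 8.103 ≈ 8.1 days.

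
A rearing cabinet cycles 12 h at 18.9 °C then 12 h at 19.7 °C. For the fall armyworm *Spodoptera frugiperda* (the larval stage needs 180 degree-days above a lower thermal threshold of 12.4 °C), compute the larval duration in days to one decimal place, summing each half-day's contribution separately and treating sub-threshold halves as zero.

26.1 days

Day half: max(0, 18.9 − 12.4) × 0.5 = 6.5 × 0.5 = 3.25 DD.
Night half: max(0, 19.7 − 12.4) × 0.5 = 7.3 × 0.5 = 3.65 DD.
Per 24 h: 6.90 DD/day.
Duration = 180 / 6.90 = 26.087 ≈ 26.1 days.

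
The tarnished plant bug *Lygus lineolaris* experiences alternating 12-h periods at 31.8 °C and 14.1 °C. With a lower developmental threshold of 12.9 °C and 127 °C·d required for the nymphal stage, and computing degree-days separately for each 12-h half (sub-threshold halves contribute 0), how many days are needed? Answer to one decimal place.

Day half: max(0, 31.8 − 12.9) × 0.5 = 18.9 × 0.5 = 9.45 DD.
Night half: max(0, 14.1 − 12.9) × 0.5 = 1.2 × 0.5 = 0.60 DD.
Per 24 h: 10.05 DD/day.
Duration = 127 / 10.05 = 12.637 ≈ 12.6 days.

12.6 days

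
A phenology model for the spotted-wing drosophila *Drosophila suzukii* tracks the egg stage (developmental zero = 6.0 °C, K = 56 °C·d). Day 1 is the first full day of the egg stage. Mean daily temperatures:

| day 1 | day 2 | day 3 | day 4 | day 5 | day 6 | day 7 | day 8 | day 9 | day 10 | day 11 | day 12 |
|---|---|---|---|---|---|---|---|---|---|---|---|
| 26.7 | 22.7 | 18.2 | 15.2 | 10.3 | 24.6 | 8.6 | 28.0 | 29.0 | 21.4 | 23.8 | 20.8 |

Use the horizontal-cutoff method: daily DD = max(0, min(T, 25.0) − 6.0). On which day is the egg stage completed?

day 4

Daily DD above 6.0 °C (capped at 19.0): 19.0, 16.7, 12.2, 9.2, 4.3, 18.6, 2.6, 19.0, 19.0, 15.4, 17.8, 14.8.
Cumulative: 19.0, 35.7, 47.9, 57.1, 61.4, 80.0, 82.6, 101.6, 120.6, 136.0, 153.8, 168.6.
The total first reaches 56 DD on day 4.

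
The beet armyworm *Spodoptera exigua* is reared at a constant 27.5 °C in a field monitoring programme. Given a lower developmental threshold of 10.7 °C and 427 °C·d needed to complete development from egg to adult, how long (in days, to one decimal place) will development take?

25.4 days

Daily accumulation = 27.5 − 10.7 = 16.8 DD/day.
Duration = 427 / 16.8 = 25.417 ≈ 25.4 days.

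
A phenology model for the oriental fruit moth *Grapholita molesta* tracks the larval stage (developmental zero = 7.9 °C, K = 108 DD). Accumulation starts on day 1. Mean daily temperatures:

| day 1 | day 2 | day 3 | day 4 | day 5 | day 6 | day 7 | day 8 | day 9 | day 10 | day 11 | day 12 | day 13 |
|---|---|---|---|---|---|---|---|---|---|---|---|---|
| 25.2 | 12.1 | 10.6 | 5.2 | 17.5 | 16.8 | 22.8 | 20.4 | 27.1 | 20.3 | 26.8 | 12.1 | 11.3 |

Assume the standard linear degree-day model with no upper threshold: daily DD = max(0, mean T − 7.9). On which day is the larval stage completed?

Daily DD above 7.9 °C: 17.3, 4.2, 2.7, 0.0, 9.6, 8.9, 14.9, 12.5, 19.2, 12.4, 18.9, 4.2, 3.4.
Cumulative: 17.3, 21.5, 24.2, 24.2, 33.8, 42.7, 57.6, 70.1, 89.3, 101.7, 120.6, 124.8, 128.2.
The total first reaches 108 DD on day 11.

day 11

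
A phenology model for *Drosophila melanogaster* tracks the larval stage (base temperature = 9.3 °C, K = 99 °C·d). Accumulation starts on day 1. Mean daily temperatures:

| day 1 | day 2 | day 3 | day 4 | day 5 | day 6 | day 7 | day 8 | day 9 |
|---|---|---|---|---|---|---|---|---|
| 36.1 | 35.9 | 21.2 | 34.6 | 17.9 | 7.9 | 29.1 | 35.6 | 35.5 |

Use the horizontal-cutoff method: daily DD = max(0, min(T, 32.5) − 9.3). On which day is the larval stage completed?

day 7

Daily DD above 9.3 °C (capped at 23.2): 23.2, 23.2, 11.9, 23.2, 8.6, 0.0, 19.8, 23.2, 23.2.
Cumulative: 23.2, 46.4, 58.3, 81.5, 90.1, 90.1, 109.9, 133.1, 156.3.
The total first reaches 99 DD on day 7.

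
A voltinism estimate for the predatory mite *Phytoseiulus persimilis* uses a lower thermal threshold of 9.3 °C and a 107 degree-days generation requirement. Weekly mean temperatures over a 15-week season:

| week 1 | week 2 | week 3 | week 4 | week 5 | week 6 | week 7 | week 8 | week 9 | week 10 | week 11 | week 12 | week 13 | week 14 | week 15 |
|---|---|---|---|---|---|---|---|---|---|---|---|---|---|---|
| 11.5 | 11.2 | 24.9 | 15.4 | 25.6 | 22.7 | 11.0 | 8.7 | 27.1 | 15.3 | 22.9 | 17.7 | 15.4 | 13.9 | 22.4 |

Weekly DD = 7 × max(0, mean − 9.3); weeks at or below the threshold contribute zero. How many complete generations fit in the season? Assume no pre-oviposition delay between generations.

8 generations

Weekly DD (7 × max(0, T̄ − 9.3)): 15.4, 13.3, 109.2, 42.7, 114.1, 93.8, 11.9, 0.0, 124.6, 42.0, 95.2, 58.8, 42.7, 32.2, 91.7.
Season total = 887.6 DD.
Complete generations = ⌊887.6 / 107⌋ = 8.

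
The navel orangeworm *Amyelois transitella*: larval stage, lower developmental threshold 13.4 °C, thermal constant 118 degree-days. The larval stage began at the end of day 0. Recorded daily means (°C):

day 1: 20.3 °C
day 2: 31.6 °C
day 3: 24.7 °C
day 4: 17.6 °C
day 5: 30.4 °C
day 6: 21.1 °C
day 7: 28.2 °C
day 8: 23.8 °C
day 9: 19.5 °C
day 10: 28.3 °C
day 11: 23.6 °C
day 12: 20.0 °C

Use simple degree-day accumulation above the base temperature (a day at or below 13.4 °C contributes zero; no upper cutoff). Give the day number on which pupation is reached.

day 11

Daily DD above 13.4 °C: 6.9, 18.2, 11.3, 4.2, 17.0, 7.7, 14.8, 10.4, 6.1, 14.9, 10.2, 6.6.
Cumulative: 6.9, 25.1, 36.4, 40.6, 57.6, 65.3, 80.1, 90.5, 96.6, 111.5, 121.7, 128.3.
The total first reaches 118 DD on day 11.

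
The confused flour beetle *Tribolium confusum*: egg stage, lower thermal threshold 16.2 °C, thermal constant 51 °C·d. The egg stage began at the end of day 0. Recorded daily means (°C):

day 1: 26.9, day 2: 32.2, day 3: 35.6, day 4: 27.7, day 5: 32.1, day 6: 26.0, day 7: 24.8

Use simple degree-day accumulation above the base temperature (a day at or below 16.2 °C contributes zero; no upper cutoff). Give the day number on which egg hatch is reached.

Daily DD above 16.2 °C: 10.7, 16.0, 19.4, 11.5, 15.9, 9.8, 8.6.
Cumulative: 10.7, 26.7, 46.1, 57.6, 73.5, 83.3, 91.9.
The total first reaches 51 DD on day 4.

day 4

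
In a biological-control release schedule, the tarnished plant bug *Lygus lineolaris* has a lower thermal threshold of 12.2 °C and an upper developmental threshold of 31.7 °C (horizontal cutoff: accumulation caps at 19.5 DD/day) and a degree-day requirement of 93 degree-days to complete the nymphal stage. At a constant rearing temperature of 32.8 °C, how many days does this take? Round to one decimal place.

Temperature 32.8 °C exceeds the upper threshold, so daily accumulation caps at 31.7 − 12.2 = 19.5 DD/day.
Duration = 93 / 19.5 = 4.769 ≈ 4.8 days.

4.8 days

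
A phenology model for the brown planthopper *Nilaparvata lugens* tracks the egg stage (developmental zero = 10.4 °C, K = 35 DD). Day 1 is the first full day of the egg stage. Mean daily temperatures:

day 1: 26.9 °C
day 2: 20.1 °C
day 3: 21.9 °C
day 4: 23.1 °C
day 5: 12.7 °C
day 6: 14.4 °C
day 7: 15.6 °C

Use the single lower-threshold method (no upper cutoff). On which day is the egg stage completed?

Daily DD above 10.4 °C: 16.5, 9.7, 11.5, 12.7, 2.3, 4.0, 5.2.
Cumulative: 16.5, 26.2, 37.7, 50.4, 52.7, 56.7, 61.9.
The total first reaches 35 DD on day 3.

day 3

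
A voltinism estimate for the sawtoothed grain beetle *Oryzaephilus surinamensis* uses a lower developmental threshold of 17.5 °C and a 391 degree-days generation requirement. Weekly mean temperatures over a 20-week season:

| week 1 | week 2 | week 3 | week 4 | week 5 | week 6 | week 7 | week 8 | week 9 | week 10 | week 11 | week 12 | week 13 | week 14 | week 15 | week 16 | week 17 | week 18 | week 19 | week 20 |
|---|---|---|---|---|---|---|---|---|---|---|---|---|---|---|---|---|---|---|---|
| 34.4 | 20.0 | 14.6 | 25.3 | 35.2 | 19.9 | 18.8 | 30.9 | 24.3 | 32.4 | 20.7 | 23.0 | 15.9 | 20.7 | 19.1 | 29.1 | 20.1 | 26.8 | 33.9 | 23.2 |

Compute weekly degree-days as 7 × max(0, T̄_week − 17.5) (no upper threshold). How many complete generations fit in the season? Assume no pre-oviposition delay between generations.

Weekly DD (7 × max(0, T̄ − 17.5)): 118.3, 17.5, 0.0, 54.6, 123.9, 16.8, 9.1, 93.8, 47.6, 104.3, 22.4, 38.5, 0.0, 22.4, 11.2, 81.2, 18.2, 65.1, 114.8, 39.9.
Season total = 999.6 DD.
Complete generations = ⌊999.6 / 391⌋ = 2.

2 generations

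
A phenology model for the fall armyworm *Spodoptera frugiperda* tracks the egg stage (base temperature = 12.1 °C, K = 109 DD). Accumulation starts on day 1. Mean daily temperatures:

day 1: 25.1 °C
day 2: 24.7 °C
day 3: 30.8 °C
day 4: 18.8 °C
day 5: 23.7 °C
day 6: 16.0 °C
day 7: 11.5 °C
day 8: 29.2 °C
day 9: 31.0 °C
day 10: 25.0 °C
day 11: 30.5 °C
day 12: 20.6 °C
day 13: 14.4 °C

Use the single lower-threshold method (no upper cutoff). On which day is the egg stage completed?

Daily DD above 12.1 °C: 13.0, 12.6, 18.7, 6.7, 11.6, 3.9, 0.0, 17.1, 18.9, 12.9, 18.4, 8.5, 2.3.
Cumulative: 13.0, 25.6, 44.3, 51.0, 62.6, 66.5, 66.5, 83.6, 102.5, 115.4, 133.8, 142.3, 144.6.
The total first reaches 109 DD on day 10.

day 10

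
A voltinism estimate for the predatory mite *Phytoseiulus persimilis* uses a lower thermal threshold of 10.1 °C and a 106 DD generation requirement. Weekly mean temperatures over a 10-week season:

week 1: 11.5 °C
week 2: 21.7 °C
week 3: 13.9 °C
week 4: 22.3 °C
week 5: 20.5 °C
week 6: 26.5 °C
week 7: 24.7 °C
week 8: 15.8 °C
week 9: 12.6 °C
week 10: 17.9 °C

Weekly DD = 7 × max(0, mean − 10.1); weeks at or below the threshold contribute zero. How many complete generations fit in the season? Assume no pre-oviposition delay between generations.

5 generations

Weekly DD (7 × max(0, T̄ − 10.1)): 9.8, 81.2, 26.6, 85.4, 72.8, 114.8, 102.2, 39.9, 17.5, 54.6.
Season total = 604.8 DD.
Complete generations = ⌊604.8 / 106⌋ = 5.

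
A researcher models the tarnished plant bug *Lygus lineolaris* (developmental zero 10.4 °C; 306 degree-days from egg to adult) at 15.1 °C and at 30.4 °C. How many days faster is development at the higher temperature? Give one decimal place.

49.8 days

At 15.1 °C: 306 / (15.1 − 10.4) = 306 / 4.7 = 65.106 d.
At 30.4 °C: 306 / (30.4 − 10.4) = 306 / 20.0 = 15.300 d.
Difference = |65.106 − 15.300| = 49.806 ≈ 49.8 days.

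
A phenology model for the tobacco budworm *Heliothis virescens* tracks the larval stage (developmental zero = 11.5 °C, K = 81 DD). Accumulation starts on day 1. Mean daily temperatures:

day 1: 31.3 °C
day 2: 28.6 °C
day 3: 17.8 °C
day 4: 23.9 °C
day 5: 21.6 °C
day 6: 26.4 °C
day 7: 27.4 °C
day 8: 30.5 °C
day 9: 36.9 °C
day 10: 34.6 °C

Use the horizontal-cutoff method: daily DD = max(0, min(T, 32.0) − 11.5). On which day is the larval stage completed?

Daily DD above 11.5 °C (capped at 20.5): 19.8, 17.1, 6.3, 12.4, 10.1, 14.9, 15.9, 19.0, 20.5, 20.5.
Cumulative: 19.8, 36.9, 43.2, 55.6, 65.7, 80.6, 96.5, 115.5, 136.0, 156.5.
The total first reaches 81 DD on day 7.

day 7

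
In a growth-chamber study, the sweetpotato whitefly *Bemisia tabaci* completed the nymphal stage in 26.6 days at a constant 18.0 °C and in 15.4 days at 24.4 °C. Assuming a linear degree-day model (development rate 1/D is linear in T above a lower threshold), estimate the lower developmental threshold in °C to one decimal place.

9.2 °C

Under the model K = D·(T − T_b), so D₁·(T₁ − T_b) = D₂·(T₂ − T_b).
26.6·(18.0 − T_b) = 15.4·(24.4 − T_b)
T_b = (26.6·18.0 − 15.4·24.4) / (26.6 − 15.4) = 103.04 / 11.2 = 9.200 °C ≈ 9.2 °C.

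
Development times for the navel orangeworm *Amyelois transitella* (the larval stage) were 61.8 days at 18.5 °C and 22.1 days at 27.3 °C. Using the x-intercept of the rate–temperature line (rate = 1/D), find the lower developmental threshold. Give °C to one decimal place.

Equal thermal constants: D₁(T₁ − T_b) = D₂(T₂ − T_b).
61.8·(18.5 − T_b) = 22.1·(27.3 − T_b)
T_b = (61.8·18.5 − 22.1·27.3) / (61.8 − 22.1) = 539.97 / 39.7 = 13.601 °C ≈ 13.6 °C.

13.6 °C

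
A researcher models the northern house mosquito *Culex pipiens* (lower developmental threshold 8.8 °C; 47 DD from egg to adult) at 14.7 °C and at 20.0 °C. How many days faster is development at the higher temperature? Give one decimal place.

At 14.7 °C: 47 / (14.7 − 8.8) = 47 / 5.9 = 7.966 d.
At 20.0 °C: 47 / (20.0 − 8.8) = 47 / 11.2 = 4.196 d.
Difference = |7.966 − 4.196| = 3.770 ≈ 3.8 days.

3.8 days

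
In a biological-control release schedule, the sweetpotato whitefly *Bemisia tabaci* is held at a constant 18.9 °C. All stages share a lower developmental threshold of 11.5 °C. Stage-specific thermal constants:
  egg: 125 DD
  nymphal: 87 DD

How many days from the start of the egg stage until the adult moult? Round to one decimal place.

28.6 days

Daily accumulation at 18.9 °C = 18.9 − 11.5 = 7.4 DD/day.
Total K = 125 + 87 = 212 DD.
Total duration = 212 / 7.4 = 28.649 ≈ 28.6 days.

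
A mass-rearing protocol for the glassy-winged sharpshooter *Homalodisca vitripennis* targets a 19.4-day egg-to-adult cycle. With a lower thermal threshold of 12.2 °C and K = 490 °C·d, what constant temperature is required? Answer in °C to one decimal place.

37.5 °C

Required daily accumulation = 490 / 19.4 = 25.258 DD/day.
T = T_base + 25.258 = 12.2 + 25.258 = 37.458 ≈ 37.5 °C.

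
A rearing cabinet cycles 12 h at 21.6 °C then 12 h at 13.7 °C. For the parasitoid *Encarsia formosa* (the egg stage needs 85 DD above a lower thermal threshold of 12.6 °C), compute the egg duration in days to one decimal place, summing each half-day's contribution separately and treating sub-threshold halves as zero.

Day half: max(0, 21.6 − 12.6) × 0.5 = 9.0 × 0.5 = 4.50 DD.
Night half: max(0, 13.7 − 12.6) × 0.5 = 1.1 × 0.5 = 0.55 DD.
Per 24 h: 5.05 DD/day.
Duration = 85 / 5.05 = 16.832 ≈ 16.8 days.

16.8 days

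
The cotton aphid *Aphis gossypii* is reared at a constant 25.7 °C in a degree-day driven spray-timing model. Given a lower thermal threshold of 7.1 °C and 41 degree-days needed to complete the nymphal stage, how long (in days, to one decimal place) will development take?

Daily accumulation = 25.7 − 7.1 = 18.6 DD/day.
Duration = 41 / 18.6 = 2.204 ≈ 2.2 days.

2.2 days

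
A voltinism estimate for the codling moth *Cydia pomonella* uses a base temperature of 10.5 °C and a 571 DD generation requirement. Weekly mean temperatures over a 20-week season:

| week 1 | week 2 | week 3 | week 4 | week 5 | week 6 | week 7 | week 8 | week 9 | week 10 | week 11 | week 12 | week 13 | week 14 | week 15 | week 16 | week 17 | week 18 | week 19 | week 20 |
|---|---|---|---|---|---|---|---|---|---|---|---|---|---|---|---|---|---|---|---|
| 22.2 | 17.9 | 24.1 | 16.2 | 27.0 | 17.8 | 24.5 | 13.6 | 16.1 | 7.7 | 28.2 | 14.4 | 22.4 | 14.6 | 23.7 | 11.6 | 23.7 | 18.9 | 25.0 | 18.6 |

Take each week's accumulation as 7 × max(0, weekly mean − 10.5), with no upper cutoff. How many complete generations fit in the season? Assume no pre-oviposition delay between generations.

Weekly DD (7 × max(0, T̄ − 10.5)): 81.9, 51.8, 95.2, 39.9, 115.5, 51.1, 98.0, 21.7, 39.2, 0.0, 123.9, 27.3, 83.3, 28.7, 92.4, 7.7, 92.4, 58.8, 101.5, 56.7.
Season total = 1267.0 DD.
Complete generations = ⌊1267.0 / 571⌋ = 2.

2 generations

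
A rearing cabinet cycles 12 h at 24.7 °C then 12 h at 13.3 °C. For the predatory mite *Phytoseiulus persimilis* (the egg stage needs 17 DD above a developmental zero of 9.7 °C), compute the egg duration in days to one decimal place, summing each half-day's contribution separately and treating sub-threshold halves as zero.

Day half: max(0, 24.7 − 9.7) × 0.5 = 15.0 × 0.5 = 7.50 DD.
Night half: max(0, 13.3 − 9.7) × 0.5 = 3.6 × 0.5 = 1.80 DD.
Per 24 h: 9.30 DD/day.
Duration = 17 / 9.30 = 1.828 ≈ 1.8 days.

1.8 days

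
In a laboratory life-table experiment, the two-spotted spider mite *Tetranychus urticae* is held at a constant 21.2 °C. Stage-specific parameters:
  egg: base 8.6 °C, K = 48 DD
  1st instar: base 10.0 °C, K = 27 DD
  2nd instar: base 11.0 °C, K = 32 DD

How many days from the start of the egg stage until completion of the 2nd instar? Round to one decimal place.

9.4 days

egg: 48 / (21.2 − 8.6) = 48 / 12.6 = 3.810 d.
1st instar: 27 / (21.2 − 10.0) = 27 / 11.2 = 2.411 d.
2nd instar: 32 / (21.2 − 11.0) = 32 / 10.2 = 3.137 d.
Sum = 9.357 ≈ 9.4 days.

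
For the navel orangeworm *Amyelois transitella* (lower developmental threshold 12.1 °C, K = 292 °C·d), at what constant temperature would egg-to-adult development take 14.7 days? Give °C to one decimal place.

Required daily accumulation = 292 / 14.7 = 19.864 DD/day.
T = T_base + 19.864 = 12.1 + 19.864 = 31.964 ≈ 32.0 °C.

32.0 °C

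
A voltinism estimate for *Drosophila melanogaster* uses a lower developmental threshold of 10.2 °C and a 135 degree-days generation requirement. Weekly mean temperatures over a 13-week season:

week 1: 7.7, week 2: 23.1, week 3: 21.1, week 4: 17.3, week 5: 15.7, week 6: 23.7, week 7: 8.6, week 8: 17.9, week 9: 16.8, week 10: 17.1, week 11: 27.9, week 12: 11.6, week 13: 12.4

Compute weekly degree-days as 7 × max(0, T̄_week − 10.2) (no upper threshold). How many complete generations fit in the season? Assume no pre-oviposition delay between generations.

Weekly DD (7 × max(0, T̄ − 10.2)): 0.0, 90.3, 76.3, 49.7, 38.5, 94.5, 0.0, 53.9, 46.2, 48.3, 123.9, 9.8, 15.4.
Season total = 646.8 DD.
Complete generations = ⌊646.8 / 135⌋ = 4.

4 generations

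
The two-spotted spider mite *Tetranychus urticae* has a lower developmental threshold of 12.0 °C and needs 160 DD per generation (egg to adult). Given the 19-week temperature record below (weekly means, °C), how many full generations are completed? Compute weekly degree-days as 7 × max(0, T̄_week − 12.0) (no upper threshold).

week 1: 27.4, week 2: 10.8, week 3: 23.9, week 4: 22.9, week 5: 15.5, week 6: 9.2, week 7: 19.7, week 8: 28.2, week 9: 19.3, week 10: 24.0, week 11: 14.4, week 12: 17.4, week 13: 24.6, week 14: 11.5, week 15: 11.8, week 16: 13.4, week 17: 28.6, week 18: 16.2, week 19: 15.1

Weekly DD (7 × max(0, T̄ − 12.0)): 107.8, 0.0, 83.3, 76.3, 24.5, 0.0, 53.9, 113.4, 51.1, 84.0, 16.8, 37.8, 88.2, 0.0, 0.0, 9.8, 116.2, 29.4, 21.7.
Season total = 914.2 DD.
Complete generations = ⌊914.2 / 160⌋ = 5.

5 generations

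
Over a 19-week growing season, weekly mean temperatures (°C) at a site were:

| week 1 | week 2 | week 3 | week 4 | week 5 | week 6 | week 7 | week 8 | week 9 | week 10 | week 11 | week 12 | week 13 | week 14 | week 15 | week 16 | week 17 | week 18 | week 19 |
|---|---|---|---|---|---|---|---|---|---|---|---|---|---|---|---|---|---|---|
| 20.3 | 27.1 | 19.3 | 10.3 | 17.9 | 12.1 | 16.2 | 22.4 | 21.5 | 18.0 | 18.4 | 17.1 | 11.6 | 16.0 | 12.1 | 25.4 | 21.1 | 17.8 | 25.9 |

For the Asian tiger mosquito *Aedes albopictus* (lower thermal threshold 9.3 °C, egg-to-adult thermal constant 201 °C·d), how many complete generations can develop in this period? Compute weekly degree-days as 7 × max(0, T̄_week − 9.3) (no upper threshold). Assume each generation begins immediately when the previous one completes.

Weekly DD (7 × max(0, T̄ − 9.3)): 77.0, 124.6, 70.0, 7.0, 60.2, 19.6, 48.3, 91.7, 85.4, 60.9, 63.7, 54.6, 16.1, 46.9, 19.6, 112.7, 82.6, 59.5, 116.2.
Season total = 1216.6 DD.
Complete generations = ⌊1216.6 / 201⌋ = 6.

6 generations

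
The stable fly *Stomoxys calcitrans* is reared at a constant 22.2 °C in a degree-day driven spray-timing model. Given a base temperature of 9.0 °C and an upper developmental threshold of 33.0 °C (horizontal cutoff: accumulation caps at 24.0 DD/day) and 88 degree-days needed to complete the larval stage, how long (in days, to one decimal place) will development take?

Daily accumulation = 22.2 − 9.0 = 13.2 DD/day.
Duration = 88 / 13.2 = 6.667 ≈ 6.7 days.

6.7 days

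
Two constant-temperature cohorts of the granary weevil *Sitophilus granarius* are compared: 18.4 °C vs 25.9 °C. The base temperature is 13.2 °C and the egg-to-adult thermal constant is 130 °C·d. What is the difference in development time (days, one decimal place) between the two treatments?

At 18.4 °C: 130 / (18.4 − 13.2) = 130 / 5.2 = 25.000 d.
At 25.9 °C: 130 / (25.9 − 13.2) = 130 / 12.7 = 10.236 d.
Difference = |25.000 − 10.236| = 14.764 ≈ 14.8 days.

14.8 days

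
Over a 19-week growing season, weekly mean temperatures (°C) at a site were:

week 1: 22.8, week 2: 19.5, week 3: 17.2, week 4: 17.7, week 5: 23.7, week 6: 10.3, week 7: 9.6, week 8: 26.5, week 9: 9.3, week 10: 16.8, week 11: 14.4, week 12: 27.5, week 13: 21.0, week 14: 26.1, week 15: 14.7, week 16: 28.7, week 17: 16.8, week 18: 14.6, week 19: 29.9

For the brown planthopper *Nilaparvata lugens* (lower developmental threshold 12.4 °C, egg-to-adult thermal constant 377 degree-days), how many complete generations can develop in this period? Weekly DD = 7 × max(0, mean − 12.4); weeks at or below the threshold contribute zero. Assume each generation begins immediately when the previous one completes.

2 generations

Weekly DD (7 × max(0, T̄ − 12.4)): 72.8, 49.7, 33.6, 37.1, 79.1, 0.0, 0.0, 98.7, 0.0, 30.8, 14.0, 105.7, 60.2, 95.9, 16.1, 114.1, 30.8, 15.4, 122.5.
Season total = 976.5 DD.
Complete generations = ⌊976.5 / 377⌋ = 2.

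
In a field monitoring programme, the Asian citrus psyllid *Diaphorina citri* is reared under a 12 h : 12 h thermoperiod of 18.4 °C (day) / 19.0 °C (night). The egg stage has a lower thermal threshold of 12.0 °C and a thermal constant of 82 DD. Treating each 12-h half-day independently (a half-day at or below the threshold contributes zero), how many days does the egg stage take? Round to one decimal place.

Day half: max(0, 18.4 − 12.0) × 0.5 = 6.4 × 0.5 = 3.20 DD.
Night half: max(0, 19.0 − 12.0) × 0.5 = 7.0 × 0.5 = 3.50 DD.
Per 24 h: 6.70 DD/day.
Duration = 82 / 6.70 = 12.239 ≈ 12.2 days.

12.2 days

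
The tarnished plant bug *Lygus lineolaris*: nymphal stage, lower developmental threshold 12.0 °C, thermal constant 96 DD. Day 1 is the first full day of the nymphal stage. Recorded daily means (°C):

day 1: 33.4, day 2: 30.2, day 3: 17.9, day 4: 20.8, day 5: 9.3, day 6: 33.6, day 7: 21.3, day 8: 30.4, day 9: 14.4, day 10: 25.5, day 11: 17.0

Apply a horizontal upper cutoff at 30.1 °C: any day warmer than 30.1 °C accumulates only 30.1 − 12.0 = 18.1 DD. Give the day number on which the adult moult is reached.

Daily DD above 12.0 °C (capped at 18.1): 18.1, 18.1, 5.9, 8.8, 0.0, 18.1, 9.3, 18.1, 2.4, 13.5, 5.0.
Cumulative: 18.1, 36.2, 42.1, 50.9, 50.9, 69.0, 78.3, 96.4, 98.8, 112.3, 117.3.
The total first reaches 96 DD on day 8.

day 8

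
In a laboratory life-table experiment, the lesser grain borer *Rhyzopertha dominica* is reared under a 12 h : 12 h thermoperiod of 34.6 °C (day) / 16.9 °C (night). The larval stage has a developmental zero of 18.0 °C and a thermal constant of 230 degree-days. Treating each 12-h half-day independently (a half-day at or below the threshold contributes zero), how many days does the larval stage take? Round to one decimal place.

27.7 days

Day half: max(0, 34.6 − 18.0) × 0.5 = 16.6 × 0.5 = 8.30 DD.
Night half: max(0, 16.9 − 18.0) × 0.5 = 0.0 × 0.5 = 0.00 DD.
Per 24 h: 8.30 DD/day.
Duration = 230 / 8.30 = 27.711 ≈ 27.7 days.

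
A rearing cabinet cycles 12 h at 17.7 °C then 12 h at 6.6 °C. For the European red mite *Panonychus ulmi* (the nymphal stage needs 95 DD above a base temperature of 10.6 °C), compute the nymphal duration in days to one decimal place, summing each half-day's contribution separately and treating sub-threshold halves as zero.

Day half: max(0, 17.7 − 10.6) × 0.5 = 7.1 × 0.5 = 3.55 DD.
Night half: max(0, 6.6 − 10.6) × 0.5 = 0.0 × 0.5 = 0.00 DD.
Per 24 h: 3.55 DD/day.
Duration = 95 / 3.55 = 26.761 ≈ 26.8 days.

26.8 days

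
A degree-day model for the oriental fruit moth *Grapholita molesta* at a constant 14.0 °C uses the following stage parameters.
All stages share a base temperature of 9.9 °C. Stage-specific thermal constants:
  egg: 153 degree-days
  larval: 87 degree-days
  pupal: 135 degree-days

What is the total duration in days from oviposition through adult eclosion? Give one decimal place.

91.5 days

Daily accumulation at 14.0 °C = 14.0 − 9.9 = 4.1 DD/day.
Total K = 153 + 87 + 135 = 375 DD.
Total duration = 375 / 4.1 = 91.463 ≈ 91.5 days.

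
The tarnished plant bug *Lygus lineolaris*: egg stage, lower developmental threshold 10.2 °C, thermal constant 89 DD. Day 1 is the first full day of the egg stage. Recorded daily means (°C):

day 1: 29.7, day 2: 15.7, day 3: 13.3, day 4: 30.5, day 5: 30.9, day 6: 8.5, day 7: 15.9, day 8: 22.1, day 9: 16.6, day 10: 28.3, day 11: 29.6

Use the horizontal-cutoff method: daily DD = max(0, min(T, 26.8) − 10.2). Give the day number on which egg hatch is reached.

day 10

Daily DD above 10.2 °C (capped at 16.6): 16.6, 5.5, 3.1, 16.6, 16.6, 0.0, 5.7, 11.9, 6.4, 16.6, 16.6.
Cumulative: 16.6, 22.1, 25.2, 41.8, 58.4, 58.4, 64.1, 76.0, 82.4, 99.0, 115.6.
The total first reaches 89 DD on day 10.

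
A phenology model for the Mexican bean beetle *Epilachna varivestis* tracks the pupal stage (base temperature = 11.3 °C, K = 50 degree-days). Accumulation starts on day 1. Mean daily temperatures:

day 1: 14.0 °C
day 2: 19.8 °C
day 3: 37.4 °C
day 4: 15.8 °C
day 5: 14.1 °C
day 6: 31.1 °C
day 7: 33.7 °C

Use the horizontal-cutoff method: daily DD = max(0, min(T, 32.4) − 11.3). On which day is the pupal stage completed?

day 6

Daily DD above 11.3 °C (capped at 21.1): 2.7, 8.5, 21.1, 4.5, 2.8, 19.8, 21.1.
Cumulative: 2.7, 11.2, 32.3, 36.8, 39.6, 59.4, 80.5.
The total first reaches 50 DD on day 6.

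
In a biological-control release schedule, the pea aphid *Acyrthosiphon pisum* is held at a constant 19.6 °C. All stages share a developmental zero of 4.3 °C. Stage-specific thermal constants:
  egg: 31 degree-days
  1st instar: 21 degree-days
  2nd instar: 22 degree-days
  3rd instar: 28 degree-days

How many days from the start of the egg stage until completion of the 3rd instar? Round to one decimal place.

6.7 days

Daily accumulation at 19.6 °C = 19.6 − 4.3 = 15.3 DD/day.
Total K = 31 + 21 + 22 + 28 = 102 DD.
Total duration = 102 / 15.3 = 6.667 ≈ 6.7 days.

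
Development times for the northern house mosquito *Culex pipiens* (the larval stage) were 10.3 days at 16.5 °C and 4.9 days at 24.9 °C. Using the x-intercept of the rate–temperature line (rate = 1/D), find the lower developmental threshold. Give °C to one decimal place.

8.9 °C

Equal thermal constants: D₁(T₁ − T_b) = D₂(T₂ − T_b).
10.3·(16.5 − T_b) = 4.9·(24.9 − T_b)
T_b = (10.3·16.5 − 4.9·24.9) / (10.3 − 4.9) = 47.94 / 5.4 = 8.878 °C ≈ 8.9 °C.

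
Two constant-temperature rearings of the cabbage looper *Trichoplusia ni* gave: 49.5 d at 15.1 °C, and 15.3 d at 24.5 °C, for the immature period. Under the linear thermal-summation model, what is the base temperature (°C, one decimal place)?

Under the model K = D·(T − T_b), so D₁·(T₁ − T_b) = D₂·(T₂ − T_b).
49.5·(15.1 − T_b) = 15.3·(24.5 − T_b)
T_b = (49.5·15.1 − 15.3·24.5) / (49.5 − 15.3) = 372.60 / 34.2 = 10.895 °C ≈ 10.9 °C.

10.9 °C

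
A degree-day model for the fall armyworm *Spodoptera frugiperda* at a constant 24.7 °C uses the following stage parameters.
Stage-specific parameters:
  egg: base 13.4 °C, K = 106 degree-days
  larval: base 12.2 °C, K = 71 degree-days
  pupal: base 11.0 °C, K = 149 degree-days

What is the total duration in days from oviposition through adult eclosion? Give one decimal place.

25.9 days

egg: 106 / (24.7 − 13.4) = 106 / 11.3 = 9.381 d.
larval: 71 / (24.7 − 12.2) = 71 / 12.5 = 5.680 d.
pupal: 149 / (24.7 − 11.0) = 149 / 13.7 = 10.876 d.
Sum = 25.936 ≈ 25.9 days.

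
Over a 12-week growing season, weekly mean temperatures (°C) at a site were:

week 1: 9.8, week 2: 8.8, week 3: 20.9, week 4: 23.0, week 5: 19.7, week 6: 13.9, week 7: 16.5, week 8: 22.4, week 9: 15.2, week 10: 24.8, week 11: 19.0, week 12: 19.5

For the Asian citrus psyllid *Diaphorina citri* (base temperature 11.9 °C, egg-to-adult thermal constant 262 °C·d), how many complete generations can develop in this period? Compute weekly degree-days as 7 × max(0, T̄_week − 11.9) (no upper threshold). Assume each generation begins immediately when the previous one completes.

Weekly DD (7 × max(0, T̄ − 11.9)): 0.0, 0.0, 63.0, 77.7, 54.6, 14.0, 32.2, 73.5, 23.1, 90.3, 49.7, 53.2.
Season total = 531.3 DD.
Complete generations = ⌊531.3 / 262⌋ = 2.

2 generations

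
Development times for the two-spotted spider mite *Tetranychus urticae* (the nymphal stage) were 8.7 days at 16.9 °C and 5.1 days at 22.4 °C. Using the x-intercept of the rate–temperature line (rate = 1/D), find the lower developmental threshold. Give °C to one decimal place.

Under the model K = D·(T − T_b), so D₁·(T₁ − T_b) = D₂·(T₂ − T_b).
8.7·(16.9 − T_b) = 5.1·(22.4 − T_b)
T_b = (8.7·16.9 − 5.1·22.4) / (8.7 − 5.1) = 32.79 / 3.6 = 9.108 °C ≈ 9.1 °C.

9.1 °C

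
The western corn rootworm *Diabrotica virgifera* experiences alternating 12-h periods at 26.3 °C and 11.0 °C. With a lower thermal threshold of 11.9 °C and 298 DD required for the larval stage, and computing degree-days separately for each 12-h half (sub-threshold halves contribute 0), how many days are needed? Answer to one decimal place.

41.4 days

Day half: max(0, 26.3 − 11.9) × 0.5 = 14.4 × 0.5 = 7.20 DD.
Night half: max(0, 11.0 − 11.9) × 0.5 = 0.0 × 0.5 = 0.00 DD.
Per 24 h: 7.20 DD/day.
Duration = 298 / 7.20 = 41.389 ≈ 41.4 days.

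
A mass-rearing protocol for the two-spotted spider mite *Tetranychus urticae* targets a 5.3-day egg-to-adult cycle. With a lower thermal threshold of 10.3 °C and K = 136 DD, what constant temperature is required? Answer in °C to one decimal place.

36.0 °C

Required daily accumulation = 136 / 5.3 = 25.660 DD/day.
T = T_base + 25.660 = 10.3 + 25.660 = 35.960 ≈ 36.0 °C.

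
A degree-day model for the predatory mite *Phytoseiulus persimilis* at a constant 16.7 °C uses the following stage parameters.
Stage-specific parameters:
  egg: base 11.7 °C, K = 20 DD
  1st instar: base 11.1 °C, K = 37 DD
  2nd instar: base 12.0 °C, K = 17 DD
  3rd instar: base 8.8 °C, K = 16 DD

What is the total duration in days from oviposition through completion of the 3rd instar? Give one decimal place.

16.2 days

egg: 20 / (16.7 − 11.7) = 20 / 5.0 = 4.000 d.
1st instar: 37 / (16.7 − 11.1) = 37 / 5.6 = 6.607 d.
2nd instar: 17 / (16.7 − 12.0) = 17 / 4.7 = 3.617 d.
3rd instar: 16 / (16.7 − 8.8) = 16 / 7.9 = 2.025 d.
Sum = 16.249 ≈ 16.2 days.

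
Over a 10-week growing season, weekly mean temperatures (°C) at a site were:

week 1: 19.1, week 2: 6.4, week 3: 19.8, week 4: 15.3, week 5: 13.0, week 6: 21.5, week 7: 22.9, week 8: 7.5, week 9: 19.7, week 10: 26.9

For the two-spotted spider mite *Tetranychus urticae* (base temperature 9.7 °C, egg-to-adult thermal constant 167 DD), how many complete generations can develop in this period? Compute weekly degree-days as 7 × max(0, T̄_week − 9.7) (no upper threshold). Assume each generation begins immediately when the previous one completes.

3 generations

Weekly DD (7 × max(0, T̄ − 9.7)): 65.8, 0.0, 70.7, 39.2, 23.1, 82.6, 92.4, 0.0, 70.0, 120.4.
Season total = 564.2 DD.
Complete generations = ⌊564.2 / 167⌋ = 3.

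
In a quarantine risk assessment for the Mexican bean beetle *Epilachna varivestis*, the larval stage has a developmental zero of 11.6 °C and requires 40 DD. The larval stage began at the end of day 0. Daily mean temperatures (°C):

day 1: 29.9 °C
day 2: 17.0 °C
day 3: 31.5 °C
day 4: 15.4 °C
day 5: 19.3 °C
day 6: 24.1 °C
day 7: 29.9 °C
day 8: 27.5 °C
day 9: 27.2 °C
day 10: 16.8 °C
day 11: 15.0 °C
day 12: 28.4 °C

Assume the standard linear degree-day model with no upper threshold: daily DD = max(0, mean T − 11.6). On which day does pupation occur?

day 3

Daily DD above 11.6 °C: 18.3, 5.4, 19.9, 3.8, 7.7, 12.5, 18.3, 15.9, 15.6, 5.2, 3.4, 16.8.
Cumulative: 18.3, 23.7, 43.6, 47.4, 55.1, 67.6, 85.9, 101.8, 117.4, 122.6, 126.0, 142.8.
The total first reaches 40 DD on day 3.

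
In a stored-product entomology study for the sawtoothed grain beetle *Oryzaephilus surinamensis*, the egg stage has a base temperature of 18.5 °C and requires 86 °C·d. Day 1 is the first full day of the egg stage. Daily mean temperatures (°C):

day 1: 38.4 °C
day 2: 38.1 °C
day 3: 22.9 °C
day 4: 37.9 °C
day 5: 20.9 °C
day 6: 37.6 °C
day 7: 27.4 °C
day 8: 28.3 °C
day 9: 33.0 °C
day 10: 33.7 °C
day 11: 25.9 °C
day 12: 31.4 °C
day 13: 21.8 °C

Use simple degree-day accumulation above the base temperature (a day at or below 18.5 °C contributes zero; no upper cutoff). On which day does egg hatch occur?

day 7

Daily DD above 18.5 °C: 19.9, 19.6, 4.4, 19.4, 2.4, 19.1, 8.9, 9.8, 14.5, 15.2, 7.4, 12.9, 3.3.
Cumulative: 19.9, 39.5, 43.9, 63.3, 65.7, 84.8, 93.7, 103.5, 118.0, 133.2, 140.6, 153.5, 156.8.
The total first reaches 86 DD on day 7.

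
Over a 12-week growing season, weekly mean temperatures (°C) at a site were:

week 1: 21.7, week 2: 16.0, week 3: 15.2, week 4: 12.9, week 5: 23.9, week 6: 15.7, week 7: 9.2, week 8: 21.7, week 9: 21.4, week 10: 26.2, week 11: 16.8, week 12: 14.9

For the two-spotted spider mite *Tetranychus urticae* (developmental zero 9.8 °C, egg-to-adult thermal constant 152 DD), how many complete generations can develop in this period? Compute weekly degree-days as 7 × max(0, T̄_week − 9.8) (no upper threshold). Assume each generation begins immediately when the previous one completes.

4 generations

Weekly DD (7 × max(0, T̄ − 9.8)): 83.3, 43.4, 37.8, 21.7, 98.7, 41.3, 0.0, 83.3, 81.2, 114.8, 49.0, 35.7.
Season total = 690.2 DD.
Complete generations = ⌊690.2 / 152⌋ = 4.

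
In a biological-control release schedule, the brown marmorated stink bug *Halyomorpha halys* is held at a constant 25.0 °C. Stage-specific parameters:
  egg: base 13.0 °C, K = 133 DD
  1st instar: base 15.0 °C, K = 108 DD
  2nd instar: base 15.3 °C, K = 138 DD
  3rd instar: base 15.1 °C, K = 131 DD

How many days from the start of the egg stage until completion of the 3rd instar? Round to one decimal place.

egg: 133 / (25.0 − 13.0) = 133 / 12.0 = 11.083 d.
1st instar: 108 / (25.0 − 15.0) = 108 / 10.0 = 10.800 d.
2nd instar: 138 / (25.0 − 15.3) = 138 / 9.7 = 14.227 d.
3rd instar: 131 / (25.0 − 15.1) = 131 / 9.9 = 13.232 d.
Sum = 49.342 ≈ 49.3 days.

49.3 days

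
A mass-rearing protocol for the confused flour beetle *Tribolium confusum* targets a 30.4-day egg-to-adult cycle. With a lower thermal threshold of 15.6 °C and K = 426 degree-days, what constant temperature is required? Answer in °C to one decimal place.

29.6 °C

Required daily accumulation = 426 / 30.4 = 14.013 DD/day.
T = T_base + 14.013 = 15.6 + 14.013 = 29.613 ≈ 29.6 °C.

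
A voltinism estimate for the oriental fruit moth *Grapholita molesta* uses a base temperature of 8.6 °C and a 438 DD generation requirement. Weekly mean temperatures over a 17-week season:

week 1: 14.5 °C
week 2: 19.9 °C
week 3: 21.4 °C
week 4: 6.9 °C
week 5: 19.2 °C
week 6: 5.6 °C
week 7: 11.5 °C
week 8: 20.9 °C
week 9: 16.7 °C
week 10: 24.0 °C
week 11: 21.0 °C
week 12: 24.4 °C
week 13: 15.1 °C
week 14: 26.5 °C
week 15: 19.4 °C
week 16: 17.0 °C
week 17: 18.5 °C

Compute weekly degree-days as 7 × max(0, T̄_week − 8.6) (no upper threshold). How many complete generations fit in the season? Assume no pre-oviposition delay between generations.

2 generations

Weekly DD (7 × max(0, T̄ − 8.6)): 41.3, 79.1, 89.6, 0.0, 74.2, 0.0, 20.3, 86.1, 56.7, 107.8, 86.8, 110.6, 45.5, 125.3, 75.6, 58.8, 69.3.
Season total = 1127.0 DD.
Complete generations = ⌊1127.0 / 438⌋ = 2.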